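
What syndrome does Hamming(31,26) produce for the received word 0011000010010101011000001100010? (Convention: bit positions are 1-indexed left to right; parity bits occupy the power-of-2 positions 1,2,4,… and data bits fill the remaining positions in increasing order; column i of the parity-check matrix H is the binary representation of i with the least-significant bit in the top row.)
Syndrome s = H · r^T (mod 2), r = 0011000010010101011000001100010:
  s[0] = (1010101010101010101010101010101)·(0011000010010101011000001100010) mod 2 = 0+0+1+0+0+0+0+0+1+0+0+0+0+0+0+0+0+0+1+0+0+0+0+0+1+0+0+0+0+0+0 mod 2 = 0
  s[1] = (0110011001100110011001100110011)·(0011000010010101011000001100010) mod 2 = 0+0+1+0+0+0+0+0+0+0+0+0+0+1+0+0+0+1+1+0+0+0+0+0+0+1+0+0+0+1+0 mod 2 = 0
  s[2] = (0001111000011110000111100001111)·(0011000010010101011000001100010) mod 2 = 0+0+0+1+0+0+0+0+0+0+0+1+0+1+0+0+0+0+0+0+0+0+0+0+0+0+0+0+0+1+0 mod 2 = 0
  s[3] = (0000000111111110000000011111111)·(0011000010010101011000001100010) mod 2 = 0+0+0+0+0+0+0+0+1+0+0+1+0+1+0+0+0+0+0+0+0+0+0+0+1+1+0+0+0+1+0 mod 2 = 0
  s[4] = (0000000000000001111111111111111)·(0011000010010101011000001100010) mod 2 = 0+0+0+0+0+0+0+0+0+0+0+0+0+0+0+1+0+1+1+0+0+0+0+0+1+1+0+0+0+1+0 mod 2 = 0
Syndrome = 00000
s = 0: no error detected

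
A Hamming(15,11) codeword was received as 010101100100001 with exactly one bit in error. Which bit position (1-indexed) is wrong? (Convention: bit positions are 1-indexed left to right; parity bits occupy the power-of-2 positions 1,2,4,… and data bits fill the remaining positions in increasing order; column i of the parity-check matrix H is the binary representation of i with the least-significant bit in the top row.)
Syndrome s = H · r^T (mod 2), r = 010101100100001:
  s[0] = (101010101010101)·(010101100100001) mod 2 = 0+0+0+0+0+0+1+0+0+0+0+0+0+0+1 mod 2 = 0
  s[1] = (011001100110011)·(010101100100001) mod 2 = 0+1+0+0+0+1+1+0+0+1+0+0+0+0+1 mod 2 = 1
  s[2] = (000111100001111)·(010101100100001) mod 2 = 0+0+0+1+0+1+1+0+0+0+0+0+0+0+1 mod 2 = 0
  s[3] = (000000011111111)·(010101100100001) mod 2 = 0+0+0+0+0+0+0+0+0+1+0+0+0+0+1 mod 2 = 0
Syndrome = 0100
Column i of H is the binary representation of i, so the syndrome is the binary index of the flipped bit.
Read s = 0100 with s[0] as LSB: 0·2^0 + 1·2^1 + 0·2^2 + 0·2^3 = 2.
Error is at bit position 2.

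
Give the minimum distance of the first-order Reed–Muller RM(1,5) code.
d_min = 16 (RM(1,5) has length 32 and minimum distance 2^(m−1) = 16).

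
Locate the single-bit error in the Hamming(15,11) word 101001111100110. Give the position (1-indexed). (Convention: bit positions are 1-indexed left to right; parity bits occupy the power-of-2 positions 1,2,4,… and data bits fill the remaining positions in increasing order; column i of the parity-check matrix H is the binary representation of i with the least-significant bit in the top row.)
Syndrome s = H · r^T (mod 2), r = 101001111100110:
  s[0] = (101010101010101)·(101001111100110) mod 2 = 1+0+1+0+0+0+1+0+1+0+0+0+1+0+0 mod 2 = 1
  s[1] = (011001100110011)·(101001111100110) mod 2 = 0+0+1+0+0+1+1+0+0+1+0+0+0+1+0 mod 2 = 1
  s[2] = (000111100001111)·(101001111100110) mod 2 = 0+0+0+0+0+1+1+0+0+0+0+0+1+1+0 mod 2 = 0
  s[3] = (000000011111111)·(101001111100110) mod 2 = 0+0+0+0+0+0+0+1+1+1+0+0+1+1+0 mod 2 = 1
Syndrome = 1101
Column i of H is the binary representation of i, so the syndrome is the binary index of the flipped bit.
Read s = 1101 with s[0] as LSB: 1·2^0 + 1·2^1 + 0·2^2 + 1·2^3 = 11.
Error is at bit position 11.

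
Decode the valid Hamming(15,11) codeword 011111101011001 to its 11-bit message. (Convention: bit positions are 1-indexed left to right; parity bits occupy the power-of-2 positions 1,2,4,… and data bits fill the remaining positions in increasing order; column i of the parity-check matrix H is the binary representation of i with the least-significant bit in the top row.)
Parity bits occupy power-of-2 positions; data bits are at positions {3,5,6,7,9,10,11,12,13,14,15} (1-indexed).
Extract: c[3]=1 c[5]=1 c[6]=1 c[7]=1 c[9]=1 c[10]=0 c[11]=1 c[12]=1 c[13]=0 c[14]=0 c[15]=1
Data = 11111011001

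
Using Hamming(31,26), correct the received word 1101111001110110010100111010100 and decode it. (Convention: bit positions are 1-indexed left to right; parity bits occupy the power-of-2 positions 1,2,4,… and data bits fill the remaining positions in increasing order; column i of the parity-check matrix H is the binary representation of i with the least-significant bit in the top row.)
Syndrome s = H · r^T (mod 2), r = 1101111001110110010100111010100:
  s[0] = (1010101010101010101010101010101)·(1101111001110110010100111010100) mod 2 = 1+0+0+0+1+0+1+0+0+0+1+0+0+0+1+0+0+0+0+0+0+0+1+0+1+0+1+0+1+0+0 mod 2 = 1
  s[1] = (0110011001100110011001100110011)·(1101111001110110010100111010100) mod 2 = 0+1+0+0+0+1+1+0+0+1+1+0+0+1+1+0+0+1+0+0+0+0+1+0+0+0+1+0+0+0+0 mod 2 = 0
  s[2] = (0001111000011110000111100001111)·(1101111001110110010100111010100) mod 2 = 0+0+0+1+1+1+1+0+0+0+0+1+0+1+1+0+0+0+0+1+0+0+1+0+0+0+0+0+1+0+0 mod 2 = 0
  s[3] = (0000000111111110000000011111111)·(1101111001110110010100111010100) mod 2 = 0+0+0+0+0+0+0+0+0+1+1+1+0+1+1+0+0+0+0+0+0+0+0+1+1+0+1+0+1+0+0 mod 2 = 1
  s[4] = (0000000000000001111111111111111)·(1101111001110110010100111010100) mod 2 = 0+0+0+0+0+0+0+0+0+0+0+0+0+0+0+0+0+1+0+1+0+0+1+1+1+0+1+0+1+0+0 mod 2 = 1
Syndrome = 10011
Column 25 of H equals this syndrome → error at bit 25 (1-indexed).
Flip bit 25: 1101111001110110010100111010100 → 1101111001110110010100110010100
Extract data bits at positions {3,5,6,7,9,10,11,12,13,14,15,17,18,19,20,21,22,23,24,25,26,27,28,29,30,31}: 01110111011010100110010100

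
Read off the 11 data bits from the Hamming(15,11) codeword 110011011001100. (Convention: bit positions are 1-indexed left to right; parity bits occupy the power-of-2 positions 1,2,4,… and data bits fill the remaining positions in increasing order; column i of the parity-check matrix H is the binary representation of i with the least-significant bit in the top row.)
Parity bits occupy power-of-2 positions; data bits are at positions {3,5,6,7,9,10,11,12,13,14,15} (1-indexed).
Extract: c[3]=0 c[5]=1 c[6]=1 c[7]=0 c[9]=1 c[10]=0 c[11]=0 c[12]=1 c[13]=1 c[14]=0 c[15]=0
Data = 01101001100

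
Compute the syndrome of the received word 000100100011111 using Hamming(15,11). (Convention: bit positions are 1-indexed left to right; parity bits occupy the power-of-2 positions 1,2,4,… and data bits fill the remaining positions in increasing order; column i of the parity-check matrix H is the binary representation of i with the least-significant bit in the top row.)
Syndrome s = H · r^T (mod 2), r = 000100100011111:
  s[0] = (101010101010101)·(000100100011111) mod 2 = 0+0+0+0+0+0+1+0+0+0+1+0+1+0+1 mod 2 = 0
  s[1] = (011001100110011)·(000100100011111) mod 2 = 0+0+0+0+0+0+1+0+0+0+1+0+0+1+1 mod 2 = 0
  s[2] = (000111100001111)·(000100100011111) mod 2 = 0+0+0+1+0+0+1+0+0+0+0+1+1+1+1 mod 2 = 0
  s[3] = (000000011111111)·(000100100011111) mod 2 = 0+0+0+0+0+0+0+0+0+0+1+1+1+1+1 mod 2 = 1
Syndrome = 0001
Non-zero syndrome: error at position 8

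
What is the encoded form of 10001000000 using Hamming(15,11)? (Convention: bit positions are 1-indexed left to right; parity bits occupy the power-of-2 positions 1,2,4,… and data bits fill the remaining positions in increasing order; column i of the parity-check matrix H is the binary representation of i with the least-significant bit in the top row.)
Codeword c = d · G (mod 2), d = 10001000000:
  c[0] = d·G[:,0] = (10001000000)·(11011010101) mod 2 = 1+0+0+0+1+0+0+0+0+0+0 mod 2 = 0
  c[1] = d·G[:,1] = (10001000000)·(10110110011) mod 2 = 1+0+0+0+0+0+0+0+0+0+0 mod 2 = 1
  c[2] = d·G[:,2] = (10001000000)·(10000000000) mod 2 = 1+0+0+0+0+0+0+0+0+0+0 mod 2 = 1
  c[3] = d·G[:,3] = (10001000000)·(01110001111) mod 2 = 0+0+0+0+0+0+0+0+0+0+0 mod 2 = 0
  c[4] = d·G[:,4] = (10001000000)·(01000000000) mod 2 = 0+0+0+0+0+0+0+0+0+0+0 mod 2 = 0
  c[5] = d·G[:,5] = (10001000000)·(00100000000) mod 2 = 0+0+0+0+0+0+0+0+0+0+0 mod 2 = 0
  c[6] = d·G[:,6] = (10001000000)·(00010000000) mod 2 = 0+0+0+0+0+0+0+0+0+0+0 mod 2 = 0
  c[7] = d·G[:,7] = (10001000000)·(00001111111) mod 2 = 0+0+0+0+1+0+0+0+0+0+0 mod 2 = 1
  c[8] = d·G[:,8] = (10001000000)·(00001000000) mod 2 = 0+0+0+0+1+0+0+0+0+0+0 mod 2 = 1
  c[9] = d·G[:,9] = (10001000000)·(00000100000) mod 2 = 0+0+0+0+0+0+0+0+0+0+0 mod 2 = 0
  c[10] = d·G[:,10] = (10001000000)·(00000010000) mod 2 = 0+0+0+0+0+0+0+0+0+0+0 mod 2 = 0
  c[11] = d·G[:,11] = (10001000000)·(00000001000) mod 2 = 0+0+0+0+0+0+0+0+0+0+0 mod 2 = 0
  c[12] = d·G[:,12] = (10001000000)·(00000000100) mod 2 = 0+0+0+0+0+0+0+0+0+0+0 mod 2 = 0
  c[13] = d·G[:,13] = (10001000000)·(00000000010) mod 2 = 0+0+0+0+0+0+0+0+0+0+0 mod 2 = 0
  c[14] = d·G[:,14] = (10001000000)·(00000000001) mod 2 = 0+0+0+0+0+0+0+0+0+0+0 mod 2 = 0
Codeword = 011000011000000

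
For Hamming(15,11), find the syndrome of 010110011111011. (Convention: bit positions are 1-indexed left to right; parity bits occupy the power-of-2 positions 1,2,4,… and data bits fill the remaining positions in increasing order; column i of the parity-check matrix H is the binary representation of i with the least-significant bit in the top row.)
Syndrome s = H · r^T (mod 2), r = 010110011111011:
  s[0] = (101010101010101)·(010110011111011) mod 2 = 0+0+0+0+1+0+0+0+1+0+1+0+0+0+1 mod 2 = 0
  s[1] = (011001100110011)·(010110011111011) mod 2 = 0+1+0+0+0+0+0+0+0+1+1+0+0+1+1 mod 2 = 1
  s[2] = (000111100001111)·(010110011111011) mod 2 = 0+0+0+1+1+0+0+0+0+0+0+1+0+1+1 mod 2 = 1
  s[3] = (000000011111111)·(010110011111011) mod 2 = 0+0+0+0+0+0+0+1+1+1+1+1+0+1+1 mod 2 = 1
Syndrome = 0111
Non-zero syndrome: error at position 14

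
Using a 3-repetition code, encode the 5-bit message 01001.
Repeat each bit 3× and concatenate:
0→000  1→111  0→000  0→000  1→111
Codeword = 000111000000111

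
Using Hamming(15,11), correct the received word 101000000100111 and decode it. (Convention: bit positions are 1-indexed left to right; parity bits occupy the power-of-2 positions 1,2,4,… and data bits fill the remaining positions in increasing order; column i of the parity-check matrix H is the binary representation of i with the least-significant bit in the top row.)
Syndrome s = H · r^T (mod 2), r = 101000000100111:
  s[0] = (101010101010101)·(101000000100111) mod 2 = 1+0+1+0+0+0+0+0+0+0+0+0+1+0+1 mod 2 = 0
  s[1] = (011001100110011)·(101000000100111) mod 2 = 0+0+1+0+0+0+0+0+0+1+0+0+0+1+1 mod 2 = 0
  s[2] = (000111100001111)·(101000000100111) mod 2 = 0+0+0+0+0+0+0+0+0+0+0+0+1+1+1 mod 2 = 1
  s[3] = (000000011111111)·(101000000100111) mod 2 = 0+0+0+0+0+0+0+0+0+1+0+0+1+1+1 mod 2 = 0
Syndrome = 0010
Column 4 of H equals this syndrome → error at bit 4 (1-indexed).
Flip bit 4: 101000000100111 → 101100000100111
Extract data bits at positions {3,5,6,7,9,10,11,12,13,14,15}: 10000100111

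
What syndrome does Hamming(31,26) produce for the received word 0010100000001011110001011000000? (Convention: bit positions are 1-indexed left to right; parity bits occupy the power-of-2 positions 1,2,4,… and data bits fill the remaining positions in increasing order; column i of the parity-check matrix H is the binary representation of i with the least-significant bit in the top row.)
Syndrome s = H · r^T (mod 2), r = 0010100000001011110001011000000:
  s[0] = (1010101010101010101010101010101)·(0010100000001011110001011000000) mod 2 = 0+0+1+0+1+0+0+0+0+0+0+0+1+0+1+0+1+0+0+0+0+0+0+0+1+0+0+0+0+0+0 mod 2 = 0
  s[1] = (0110011001100110011001100110011)·(0010100000001011110001011000000) mod 2 = 0+0+1+0+0+0+0+0+0+0+0+0+0+0+1+0+0+1+0+0+0+1+0+0+0+0+0+0+0+0+0 mod 2 = 0
  s[2] = (0001111000011110000111100001111)·(0010100000001011110001011000000) mod 2 = 0+0+0+0+1+0+0+0+0+0+0+0+1+0+1+0+0+0+0+0+0+1+0+0+0+0+0+0+0+0+0 mod 2 = 0
  s[3] = (0000000111111110000000011111111)·(0010100000001011110001011000000) mod 2 = 0+0+0+0+0+0+0+0+0+0+0+0+1+0+1+0+0+0+0+0+0+0+0+1+1+0+0+0+0+0+0 mod 2 = 0
  s[4] = (0000000000000001111111111111111)·(0010100000001011110001011000000) mod 2 = 0+0+0+0+0+0+0+0+0+0+0+0+0+0+0+1+1+1+0+0+0+1+0+1+1+0+0+0+0+0+0 mod 2 = 0
Syndrome = 00000
s = 0: no error detected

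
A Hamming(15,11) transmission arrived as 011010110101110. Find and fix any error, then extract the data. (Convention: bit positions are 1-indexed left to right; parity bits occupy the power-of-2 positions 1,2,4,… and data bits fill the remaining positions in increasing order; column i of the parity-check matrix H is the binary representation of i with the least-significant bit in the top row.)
Syndrome s = H · r^T (mod 2), r = 011010110101110:
  s[0] = (101010101010101)·(011010110101110) mod 2 = 0+0+1+0+1+0+1+0+0+0+0+0+1+0+0 mod 2 = 0
  s[1] = (011001100110011)·(011010110101110) mod 2 = 0+1+1+0+0+0+1+0+0+1+0+0+0+1+0 mod 2 = 1
  s[2] = (000111100001111)·(011010110101110) mod 2 = 0+0+0+0+1+0+1+0+0+0+0+1+1+1+0 mod 2 = 1
  s[3] = (000000011111111)·(011010110101110) mod 2 = 0+0+0+0+0+0+0+1+0+1+0+1+1+1+0 mod 2 = 1
Syndrome = 0111
Column 14 of H equals this syndrome → error at bit 14 (1-indexed).
Flip bit 14: 011010110101110 → 011010110101100
Extract data bits at positions {3,5,6,7,9,10,11,12,13,14,15}: 11010101100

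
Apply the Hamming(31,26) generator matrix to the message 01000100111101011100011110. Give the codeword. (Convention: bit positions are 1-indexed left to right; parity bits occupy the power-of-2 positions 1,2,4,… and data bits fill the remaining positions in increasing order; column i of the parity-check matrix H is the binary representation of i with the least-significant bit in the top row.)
Codeword c = d · G (mod 2), d = 01000100111101011100011110:
  c[0] = d·G[:,0] = (01000100111101011100011110)·(11011010101101010101010101) mod 2 = 0+1+0+0+0+0+0+0+1+0+1+1+0+1+0+1+0+1+0+0+0+1+0+1+0+0 mod 2 = 1
  c[1] = d·G[:,1] = (01000100111101011100011110)·(10110110011011001100110011) mod 2 = 0+0+0+0+0+1+0+0+0+1+1+0+0+1+0+0+1+1+0+0+0+1+0+0+1+0 mod 2 = 0
  c[2] = d·G[:,2] = (01000100111101011100011110)·(10000000000000000000000000) mod 2 = 0+0+0+0+0+0+0+0+0+0+0+0+0+0+0+0+0+0+0+0+0+0+0+0+0+0 mod 2 = 0
  c[3] = d·G[:,3] = (01000100111101011100011110)·(01110001111000111100001111) mod 2 = 0+1+0+0+0+0+0+0+1+1+1+0+0+0+0+1+1+1+0+0+0+0+1+1+1+0 mod 2 = 0
  c[4] = d·G[:,4] = (01000100111101011100011110)·(01000000000000000000000000) mod 2 = 0+1+0+0+0+0+0+0+0+0+0+0+0+0+0+0+0+0+0+0+0+0+0+0+0+0 mod 2 = 1
  c[5] = d·G[:,5] = (01000100111101011100011110)·(00100000000000000000000000) mod 2 = 0+0+0+0+0+0+0+0+0+0+0+0+0+0+0+0+0+0+0+0+0+0+0+0+0+0 mod 2 = 0
  c[6] = d·G[:,6] = (01000100111101011100011110)·(00010000000000000000000000) mod 2 = 0+0+0+0+0+0+0+0+0+0+0+0+0+0+0+0+0+0+0+0+0+0+0+0+0+0 mod 2 = 0
  c[7] = d·G[:,7] = (01000100111101011100011110)·(00001111111000000011111111) mod 2 = 0+0+0+0+0+1+0+0+1+1+1+0+0+0+0+0+0+0+0+0+0+1+1+1+1+0 mod 2 = 0
  c[8] = d·G[:,8] = (01000100111101011100011110)·(00001000000000000000000000) mod 2 = 0+0+0+0+0+0+0+0+0+0+0+0+0+0+0+0+0+0+0+0+0+0+0+0+0+0 mod 2 = 0
  c[9] = d·G[:,9] = (01000100111101011100011110)·(00000100000000000000000000) mod 2 = 0+0+0+0+0+1+0+0+0+0+0+0+0+0+0+0+0+0+0+0+0+0+0+0+0+0 mod 2 = 1
  c[10] = d·G[:,10] = (01000100111101011100011110)·(00000010000000000000000000) mod 2 = 0+0+0+0+0+0+0+0+0+0+0+0+0+0+0+0+0+0+0+0+0+0+0+0+0+0 mod 2 = 0
  c[11] = d·G[:,11] = (01000100111101011100011110)·(00000001000000000000000000) mod 2 = 0+0+0+0+0+0+0+0+0+0+0+0+0+0+0+0+0+0+0+0+0+0+0+0+0+0 mod 2 = 0
  c[12] = d·G[:,12] = (01000100111101011100011110)·(00000000100000000000000000) mod 2 = 0+0+0+0+0+0+0+0+1+0+0+0+0+0+0+0+0+0+0+0+0+0+0+0+0+0 mod 2 = 1
  c[13] = d·G[:,13] = (01000100111101011100011110)·(00000000010000000000000000) mod 2 = 0+0+0+0+0+0+0+0+0+1+0+0+0+0+0+0+0+0+0+0+0+0+0+0+0+0 mod 2 = 1
  c[14] = d·G[:,14] = (01000100111101011100011110)·(00000000001000000000000000) mod 2 = 0+0+0+0+0+0+0+0+0+0+1+0+0+0+0+0+0+0+0+0+0+0+0+0+0+0 mod 2 = 1
  c[15] = d·G[:,15] = (01000100111101011100011110)·(00000000000111111111111111) mod 2 = 0+0+0+0+0+0+0+0+0+0+0+1+0+1+0+1+1+1+0+0+0+1+1+1+1+0 mod 2 = 1
  c[16] = d·G[:,16] = (01000100111101011100011110)·(00000000000100000000000000) mod 2 = 0+0+0+0+0+0+0+0+0+0+0+1+0+0+0+0+0+0+0+0+0+0+0+0+0+0 mod 2 = 1
  c[17] = d·G[:,17] = (01000100111101011100011110)·(00000000000010000000000000) mod 2 = 0+0+0+0+0+0+0+0+0+0+0+0+0+0+0+0+0+0+0+0+0+0+0+0+0+0 mod 2 = 0
  c[18] = d·G[:,18] = (01000100111101011100011110)·(00000000000001000000000000) mod 2 = 0+0+0+0+0+0+0+0+0+0+0+0+0+1+0+0+0+0+0+0+0+0+0+0+0+0 mod 2 = 1
  c[19] = d·G[:,19] = (01000100111101011100011110)·(00000000000000100000000000) mod 2 = 0+0+0+0+0+0+0+0+0+0+0+0+0+0+0+0+0+0+0+0+0+0+0+0+0+0 mod 2 = 0
  c[20] = d·G[:,20] = (01000100111101011100011110)·(00000000000000010000000000) mod 2 = 0+0+0+0+0+0+0+0+0+0+0+0+0+0+0+1+0+0+0+0+0+0+0+0+0+0 mod 2 = 1
  c[21] = d·G[:,21] = (01000100111101011100011110)·(00000000000000001000000000) mod 2 = 0+0+0+0+0+0+0+0+0+0+0+0+0+0+0+0+1+0+0+0+0+0+0+0+0+0 mod 2 = 1
  c[22] = d·G[:,22] = (01000100111101011100011110)·(00000000000000000100000000) mod 2 = 0+0+0+0+0+0+0+0+0+0+0+0+0+0+0+0+0+1+0+0+0+0+0+0+0+0 mod 2 = 1
  c[23] = d·G[:,23] = (01000100111101011100011110)·(00000000000000000010000000) mod 2 = 0+0+0+0+0+0+0+0+0+0+0+0+0+0+0+0+0+0+0+0+0+0+0+0+0+0 mod 2 = 0
  c[24] = d·G[:,24] = (01000100111101011100011110)·(00000000000000000001000000) mod 2 = 0+0+0+0+0+0+0+0+0+0+0+0+0+0+0+0+0+0+0+0+0+0+0+0+0+0 mod 2 = 0
  c[25] = d·G[:,25] = (01000100111101011100011110)·(00000000000000000000100000) mod 2 = 0+0+0+0+0+0+0+0+0+0+0+0+0+0+0+0+0+0+0+0+0+0+0+0+0+0 mod 2 = 0
  c[26] = d·G[:,26] = (01000100111101011100011110)·(00000000000000000000010000) mod 2 = 0+0+0+0+0+0+0+0+0+0+0+0+0+0+0+0+0+0+0+0+0+1+0+0+0+0 mod 2 = 1
  c[27] = d·G[:,27] = (01000100111101011100011110)·(00000000000000000000001000) mod 2 = 0+0+0+0+0+0+0+0+0+0+0+0+0+0+0+0+0+0+0+0+0+0+1+0+0+0 mod 2 = 1
  c[28] = d·G[:,28] = (01000100111101011100011110)·(00000000000000000000000100) mod 2 = 0+0+0+0+0+0+0+0+0+0+0+0+0+0+0+0+0+0+0+0+0+0+0+1+0+0 mod 2 = 1
  c[29] = d·G[:,29] = (01000100111101011100011110)·(00000000000000000000000010) mod 2 = 0+0+0+0+0+0+0+0+0+0+0+0+0+0+0+0+0+0+0+0+0+0+0+0+1+0 mod 2 = 1
  c[30] = d·G[:,30] = (01000100111101011100011110)·(00000000000000000000000001) mod 2 = 0+0+0+0+0+0+0+0+0+0+0+0+0+0+0+0+0+0+0+0+0+0+0+0+0+0 mod 2 = 0
Codeword = 1000100001001111101011100011110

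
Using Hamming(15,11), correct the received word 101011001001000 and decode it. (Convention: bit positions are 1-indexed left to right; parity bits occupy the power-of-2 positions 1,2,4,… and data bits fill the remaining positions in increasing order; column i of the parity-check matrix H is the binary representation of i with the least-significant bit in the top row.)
Syndrome s = H · r^T (mod 2), r = 101011001001000:
  s[0] = (101010101010101)·(101011001001000) mod 2 = 1+0+1+0+1+0+0+0+1+0+0+0+0+0+0 mod 2 = 0
  s[1] = (011001100110011)·(101011001001000) mod 2 = 0+0+1+0+0+1+0+0+0+0+0+0+0+0+0 mod 2 = 0
  s[2] = (000111100001111)·(101011001001000) mod 2 = 0+0+0+0+1+1+0+0+0+0+0+1+0+0+0 mod 2 = 1
  s[3] = (000000011111111)·(101011001001000) mod 2 = 0+0+0+0+0+0+0+0+1+0+0+1+0+0+0 mod 2 = 0
Syndrome = 0010
Column 4 of H equals this syndrome → error at bit 4 (1-indexed).
Flip bit 4: 101011001001000 → 101111001001000
Extract data bits at positions {3,5,6,7,9,10,11,12,13,14,15}: 11101001000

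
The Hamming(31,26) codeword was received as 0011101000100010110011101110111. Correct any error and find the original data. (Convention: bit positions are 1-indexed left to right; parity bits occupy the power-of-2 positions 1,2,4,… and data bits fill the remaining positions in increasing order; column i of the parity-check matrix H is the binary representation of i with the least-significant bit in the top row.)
Syndrome s = H · r^T (mod 2), r = 0011101000100010110011101110111:
  s[0] = (1010101010101010101010101010101)·(0011101000100010110011101110111) mod 2 = 0+0+1+0+1+0+1+0+0+0+1+0+0+0+1+0+1+0+0+0+1+0+1+0+1+0+1+0+1+0+1 mod 2 = 0
  s[1] = (0110011001100110011001100110011)·(0011101000100010110011101110111) mod 2 = 0+0+1+0+0+0+1+0+0+0+1+0+0+0+1+0+0+1+0+0+0+1+1+0+0+1+1+0+0+1+1 mod 2 = 1
  s[2] = (0001111000011110000111100001111)·(0011101000100010110011101110111) mod 2 = 0+0+0+1+1+0+1+0+0+0+0+0+0+0+1+0+0+0+0+0+1+1+1+0+0+0+0+0+1+1+1 mod 2 = 0
  s[3] = (0000000111111110000000011111111)·(0011101000100010110011101110111) mod 2 = 0+0+0+0+0+0+0+0+0+0+1+0+0+0+1+0+0+0+0+0+0+0+0+0+1+1+1+0+1+1+1 mod 2 = 0
  s[4] = (0000000000000001111111111111111)·(0011101000100010110011101110111) mod 2 = 0+0+0+0+0+0+0+0+0+0+0+0+0+0+0+0+1+1+0+0+1+1+1+0+1+1+1+0+1+1+1 mod 2 = 1
Syndrome = 01001
Column 18 of H equals this syndrome → error at bit 18 (1-indexed).
Flip bit 18: 0011101000100010110011101110111 → 0011101000100010100011101110111
Extract data bits at positions {3,5,6,7,9,10,11,12,13,14,15,17,18,19,20,21,22,23,24,25,26,27,28,29,30,31}: 11010010001100011101110111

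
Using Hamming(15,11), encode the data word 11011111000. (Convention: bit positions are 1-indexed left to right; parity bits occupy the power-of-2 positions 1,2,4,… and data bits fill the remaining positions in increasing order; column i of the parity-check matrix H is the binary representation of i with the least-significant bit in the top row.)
Codeword c = d · G (mod 2), d = 11011111000:
  c[0] = d·G[:,0] = (11011111000)·(11011010101) mod 2 = 1+1+0+1+1+0+1+0+0+0+0 mod 2 = 1
  c[1] = d·G[:,1] = (11011111000)·(10110110011) mod 2 = 1+0+0+1+0+1+1+0+0+0+0 mod 2 = 0
  c[2] = d·G[:,2] = (11011111000)·(10000000000) mod 2 = 1+0+0+0+0+0+0+0+0+0+0 mod 2 = 1
  c[3] = d·G[:,3] = (11011111000)·(01110001111) mod 2 = 0+1+0+1+0+0+0+1+0+0+0 mod 2 = 1
  c[4] = d·G[:,4] = (11011111000)·(01000000000) mod 2 = 0+1+0+0+0+0+0+0+0+0+0 mod 2 = 1
  c[5] = d·G[:,5] = (11011111000)·(00100000000) mod 2 = 0+0+0+0+0+0+0+0+0+0+0 mod 2 = 0
  c[6] = d·G[:,6] = (11011111000)·(00010000000) mod 2 = 0+0+0+1+0+0+0+0+0+0+0 mod 2 = 1
  c[7] = d·G[:,7] = (11011111000)·(00001111111) mod 2 = 0+0+0+0+1+1+1+1+0+0+0 mod 2 = 0
  c[8] = d·G[:,8] = (11011111000)·(00001000000) mod 2 = 0+0+0+0+1+0+0+0+0+0+0 mod 2 = 1
  c[9] = d·G[:,9] = (11011111000)·(00000100000) mod 2 = 0+0+0+0+0+1+0+0+0+0+0 mod 2 = 1
  c[10] = d·G[:,10] = (11011111000)·(00000010000) mod 2 = 0+0+0+0+0+0+1+0+0+0+0 mod 2 = 1
  c[11] = d·G[:,11] = (11011111000)·(00000001000) mod 2 = 0+0+0+0+0+0+0+1+0+0+0 mod 2 = 1
  c[12] = d·G[:,12] = (11011111000)·(00000000100) mod 2 = 0+0+0+0+0+0+0+0+0+0+0 mod 2 = 0
  c[13] = d·G[:,13] = (11011111000)·(00000000010) mod 2 = 0+0+0+0+0+0+0+0+0+0+0 mod 2 = 0
  c[14] = d·G[:,14] = (11011111000)·(00000000001) mod 2 = 0+0+0+0+0+0+0+0+0+0+0 mod 2 = 0
Codeword = 101110101111000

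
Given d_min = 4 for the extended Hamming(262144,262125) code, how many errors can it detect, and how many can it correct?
Detection only: up to d_min − 1 = 3 errors.
Correction: up to ⌊(d_min − 1)/2⌋ = ⌊3/2⌋ = 1 errors.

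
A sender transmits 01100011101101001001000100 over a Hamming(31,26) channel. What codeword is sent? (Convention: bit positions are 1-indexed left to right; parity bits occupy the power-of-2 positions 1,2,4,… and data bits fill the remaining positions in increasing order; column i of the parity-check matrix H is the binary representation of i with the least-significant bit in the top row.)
Codeword c = d · G (mod 2), d = 01100011101101001001000100:
  c[0] = d·G[:,0] = (01100011101101001001000100)·(11011010101101010101010101) mod 2 = 0+1+0+0+0+0+1+0+1+0+1+1+0+1+0+0+0+0+0+1+0+0+0+1+0+0 mod 2 = 0
  c[1] = d·G[:,1] = (01100011101101001001000100)·(10110110011011001100110011) mod 2 = 0+0+1+0+0+0+1+0+0+0+1+0+0+1+0+0+1+0+0+0+0+0+0+0+0+0 mod 2 = 1
  c[2] = d·G[:,2] = (01100011101101001001000100)·(10000000000000000000000000) mod 2 = 0+0+0+0+0+0+0+0+0+0+0+0+0+0+0+0+0+0+0+0+0+0+0+0+0+0 mod 2 = 0
  c[3] = d·G[:,3] = (01100011101101001001000100)·(01110001111000111100001111) mod 2 = 0+1+1+0+0+0+0+1+1+0+1+0+0+0+0+0+1+0+0+0+0+0+0+1+0+0 mod 2 = 1
  c[4] = d·G[:,4] = (01100011101101001001000100)·(01000000000000000000000000) mod 2 = 0+1+0+0+0+0+0+0+0+0+0+0+0+0+0+0+0+0+0+0+0+0+0+0+0+0 mod 2 = 1
  c[5] = d·G[:,5] = (01100011101101001001000100)·(00100000000000000000000000) mod 2 = 0+0+1+0+0+0+0+0+0+0+0+0+0+0+0+0+0+0+0+0+0+0+0+0+0+0 mod 2 = 1
  c[6] = d·G[:,6] = (01100011101101001001000100)·(00010000000000000000000000) mod 2 = 0+0+0+0+0+0+0+0+0+0+0+0+0+0+0+0+0+0+0+0+0+0+0+0+0+0 mod 2 = 0
  c[7] = d·G[:,7] = (01100011101101001001000100)·(00001111111000000011111111) mod 2 = 0+0+0+0+0+0+1+1+1+0+1+0+0+0+0+0+0+0+0+1+0+0+0+1+0+0 mod 2 = 0
  c[8] = d·G[:,8] = (01100011101101001001000100)·(00001000000000000000000000) mod 2 = 0+0+0+0+0+0+0+0+0+0+0+0+0+0+0+0+0+0+0+0+0+0+0+0+0+0 mod 2 = 0
  c[9] = d·G[:,9] = (01100011101101001001000100)·(00000100000000000000000000) mod 2 = 0+0+0+0+0+0+0+0+0+0+0+0+0+0+0+0+0+0+0+0+0+0+0+0+0+0 mod 2 = 0
  c[10] = d·G[:,10] = (01100011101101001001000100)·(00000010000000000000000000) mod 2 = 0+0+0+0+0+0+1+0+0+0+0+0+0+0+0+0+0+0+0+0+0+0+0+0+0+0 mod 2 = 1
  c[11] = d·G[:,11] = (01100011101101001001000100)·(00000001000000000000000000) mod 2 = 0+0+0+0+0+0+0+1+0+0+0+0+0+0+0+0+0+0+0+0+0+0+0+0+0+0 mod 2 = 1
  c[12] = d·G[:,12] = (01100011101101001001000100)·(00000000100000000000000000) mod 2 = 0+0+0+0+0+0+0+0+1+0+0+0+0+0+0+0+0+0+0+0+0+0+0+0+0+0 mod 2 = 1
  c[13] = d·G[:,13] = (01100011101101001001000100)·(00000000010000000000000000) mod 2 = 0+0+0+0+0+0+0+0+0+0+0+0+0+0+0+0+0+0+0+0+0+0+0+0+0+0 mod 2 = 0
  c[14] = d·G[:,14] = (01100011101101001001000100)·(00000000001000000000000000) mod 2 = 0+0+0+0+0+0+0+0+0+0+1+0+0+0+0+0+0+0+0+0+0+0+0+0+0+0 mod 2 = 1
  c[15] = d·G[:,15] = (01100011101101001001000100)·(00000000000111111111111111) mod 2 = 0+0+0+0+0+0+0+0+0+0+0+1+0+1+0+0+1+0+0+1+0+0+0+1+0+0 mod 2 = 1
  c[16] = d·G[:,16] = (01100011101101001001000100)·(00000000000100000000000000) mod 2 = 0+0+0+0+0+0+0+0+0+0+0+1+0+0+0+0+0+0+0+0+0+0+0+0+0+0 mod 2 = 1
  c[17] = d·G[:,17] = (01100011101101001001000100)·(00000000000010000000000000) mod 2 = 0+0+0+0+0+0+0+0+0+0+0+0+0+0+0+0+0+0+0+0+0+0+0+0+0+0 mod 2 = 0
  c[18] = d·G[:,18] = (01100011101101001001000100)·(00000000000001000000000000) mod 2 = 0+0+0+0+0+0+0+0+0+0+0+0+0+1+0+0+0+0+0+0+0+0+0+0+0+0 mod 2 = 1
  c[19] = d·G[:,19] = (01100011101101001001000100)·(00000000000000100000000000) mod 2 = 0+0+0+0+0+0+0+0+0+0+0+0+0+0+0+0+0+0+0+0+0+0+0+0+0+0 mod 2 = 0
  c[20] = d·G[:,20] = (01100011101101001001000100)·(00000000000000010000000000) mod 2 = 0+0+0+0+0+0+0+0+0+0+0+0+0+0+0+0+0+0+0+0+0+0+0+0+0+0 mod 2 = 0
  c[21] = d·G[:,21] = (01100011101101001001000100)·(00000000000000001000000000) mod 2 = 0+0+0+0+0+0+0+0+0+0+0+0+0+0+0+0+1+0+0+0+0+0+0+0+0+0 mod 2 = 1
  c[22] = d·G[:,22] = (01100011101101001001000100)·(00000000000000000100000000) mod 2 = 0+0+0+0+0+0+0+0+0+0+0+0+0+0+0+0+0+0+0+0+0+0+0+0+0+0 mod 2 = 0
  c[23] = d·G[:,23] = (01100011101101001001000100)·(00000000000000000010000000) mod 2 = 0+0+0+0+0+0+0+0+0+0+0+0+0+0+0+0+0+0+0+0+0+0+0+0+0+0 mod 2 = 0
  c[24] = d·G[:,24] = (01100011101101001001000100)·(00000000000000000001000000) mod 2 = 0+0+0+0+0+0+0+0+0+0+0+0+0+0+0+0+0+0+0+1+0+0+0+0+0+0 mod 2 = 1
  c[25] = d·G[:,25] = (01100011101101001001000100)·(00000000000000000000100000) mod 2 = 0+0+0+0+0+0+0+0+0+0+0+0+0+0+0+0+0+0+0+0+0+0+0+0+0+0 mod 2 = 0
  c[26] = d·G[:,26] = (01100011101101001001000100)·(00000000000000000000010000) mod 2 = 0+0+0+0+0+0+0+0+0+0+0+0+0+0+0+0+0+0+0+0+0+0+0+0+0+0 mod 2 = 0
  c[27] = d·G[:,27] = (01100011101101001001000100)·(00000000000000000000001000) mod 2 = 0+0+0+0+0+0+0+0+0+0+0+0+0+0+0+0+0+0+0+0+0+0+0+0+0+0 mod 2 = 0
  c[28] = d·G[:,28] = (01100011101101001001000100)·(00000000000000000000000100) mod 2 = 0+0+0+0+0+0+0+0+0+0+0+0+0+0+0+0+0+0+0+0+0+0+0+1+0+0 mod 2 = 1
  c[29] = d·G[:,29] = (01100011101101001001000100)·(00000000000000000000000010) mod 2 = 0+0+0+0+0+0+0+0+0+0+0+0+0+0+0+0+0+0+0+0+0+0+0+0+0+0 mod 2 = 0
  c[30] = d·G[:,30] = (01100011101101001001000100)·(00000000000000000000000001) mod 2 = 0+0+0+0+0+0+0+0+0+0+0+0+0+0+0+0+0+0+0+0+0+0+0+0+0+0 mod 2 = 0
Codeword = 0101110000111011101001001000100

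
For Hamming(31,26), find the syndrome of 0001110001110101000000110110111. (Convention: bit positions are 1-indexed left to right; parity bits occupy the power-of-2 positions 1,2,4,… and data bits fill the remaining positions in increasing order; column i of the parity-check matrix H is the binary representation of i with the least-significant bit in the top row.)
Syndrome s = H · r^T (mod 2), r = 0001110001110101000000110110111:
  s[0] = (1010101010101010101010101010101)·(0001110001110101000000110110111) mod 2 = 0+0+0+0+1+0+0+0+0+0+1+0+0+0+0+0+0+0+0+0+0+0+1+0+0+0+1+0+1+0+1 mod 2 = 0
  s[1] = (0110011001100110011001100110011)·(0001110001110101000000110110111) mod 2 = 0+0+0+0+0+1+0+0+0+1+1+0+0+1+0+0+0+0+0+0+0+0+1+0+0+1+1+0+0+1+1 mod 2 = 1
  s[2] = (0001111000011110000111100001111)·(0001110001110101000000110110111) mod 2 = 0+0+0+1+1+1+0+0+0+0+0+1+0+1+0+0+0+0+0+0+0+0+1+0+0+0+0+0+1+1+1 mod 2 = 1
  s[3] = (0000000111111110000000011111111)·(0001110001110101000000110110111) mod 2 = 0+0+0+0+0+0+0+0+0+1+1+1+0+1+0+0+0+0+0+0+0+0+0+1+0+1+1+0+1+1+1 mod 2 = 0
  s[4] = (0000000000000001111111111111111)·(0001110001110101000000110110111) mod 2 = 0+0+0+0+0+0+0+0+0+0+0+0+0+0+0+1+0+0+0+0+0+0+1+1+0+1+1+0+1+1+1 mod 2 = 0
Syndrome = 01100
Non-zero syndrome: error at position 6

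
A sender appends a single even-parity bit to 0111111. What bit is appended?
Sum of data bits: 0+1+1+1+1+1+1 = 6.
6 mod 2 = 0, so parity bit = 0.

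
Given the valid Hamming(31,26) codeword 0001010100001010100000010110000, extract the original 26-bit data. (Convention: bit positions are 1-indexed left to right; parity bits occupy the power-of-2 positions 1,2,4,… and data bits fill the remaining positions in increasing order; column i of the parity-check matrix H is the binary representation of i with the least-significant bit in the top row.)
Parity bits occupy power-of-2 positions; data bits are at positions {3,5,6,7,9,10,11,12,13,14,15,17,18,19,20,21,22,23,24,25,26,27,28,29,30,31} (1-indexed).
Extract: c[3]=0 c[5]=0 c[6]=1 c[7]=0 c[9]=0 c[10]=0 c[11]=0 c[12]=0 c[13]=1 c[14]=0 c[15]=1 c[17]=1 c[18]=0 c[19]=0 c[20]=0 c[21]=0 c[22]=0 c[23]=0 c[24]=1 c[25]=0 c[26]=1 c[27]=1 c[28]=0 c[29]=0 c[30]=0 c[31]=0
Data = 00100000101100000010110000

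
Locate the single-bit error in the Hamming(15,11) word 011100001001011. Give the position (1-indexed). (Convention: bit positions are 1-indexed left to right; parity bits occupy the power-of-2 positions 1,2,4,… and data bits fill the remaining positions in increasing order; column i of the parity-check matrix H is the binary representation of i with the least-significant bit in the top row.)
Syndrome s = H · r^T (mod 2), r = 011100001001011:
  s[0] = (101010101010101)·(011100001001011) mod 2 = 0+0+1+0+0+0+0+0+1+0+0+0+0+0+1 mod 2 = 1
  s[1] = (011001100110011)·(011100001001011) mod 2 = 0+1+1+0+0+0+0+0+0+0+0+0+0+1+1 mod 2 = 0
  s[2] = (000111100001111)·(011100001001011) mod 2 = 0+0+0+1+0+0+0+0+0+0+0+1+0+1+1 mod 2 = 0
  s[3] = (000000011111111)·(011100001001011) mod 2 = 0+0+0+0+0+0+0+0+1+0+0+1+0+1+1 mod 2 = 0
Syndrome = 1000
Column i of H is the binary representation of i, so the syndrome is the binary index of the flipped bit.
Read s = 1000 with s[0] as LSB: 1·2^0 + 0·2^1 + 0·2^2 + 0·2^3 = 1.
Error is at bit position 1.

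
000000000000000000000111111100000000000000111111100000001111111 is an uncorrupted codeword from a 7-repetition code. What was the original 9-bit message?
Split into 7-bit blocks: 0000000 0000000 0000000 1111111 0000000 0000000 1111111 0000000 1111111
Data = 000100101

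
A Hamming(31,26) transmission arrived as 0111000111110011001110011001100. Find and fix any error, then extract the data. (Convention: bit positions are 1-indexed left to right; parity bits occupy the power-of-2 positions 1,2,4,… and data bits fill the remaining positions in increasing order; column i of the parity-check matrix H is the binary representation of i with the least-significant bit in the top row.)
Syndrome s = H · r^T (mod 2), r = 0111000111110011001110011001100:
  s[0] = (1010101010101010101010101010101)·(0111000111110011001110011001100) mod 2 = 0+0+1+0+0+0+0+0+1+0+1+0+0+0+1+0+0+0+1+0+1+0+0+0+1+0+0+0+1+0+0 mod 2 = 0
  s[1] = (0110011001100110011001100110011)·(0111000111110011001110011001100) mod 2 = 0+1+1+0+0+0+0+0+0+1+1+0+0+0+1+0+0+0+1+0+0+0+0+0+0+0+0+0+0+0+0 mod 2 = 0
  s[2] = (0001111000011110000111100001111)·(0111000111110011001110011001100) mod 2 = 0+0+0+1+0+0+0+0+0+0+0+1+0+0+1+0+0+0+0+1+1+0+0+0+0+0+0+1+1+0+0 mod 2 = 1
  s[3] = (0000000111111110000000011111111)·(0111000111110011001110011001100) mod 2 = 0+0+0+0+0+0+0+1+1+1+1+1+0+0+1+0+0+0+0+0+0+0+0+1+1+0+0+1+1+0+0 mod 2 = 0
  s[4] = (0000000000000001111111111111111)·(0111000111110011001110011001100) mod 2 = 0+0+0+0+0+0+0+0+0+0+0+0+0+0+0+1+0+0+1+1+1+0+0+1+1+0+0+1+1+0+0 mod 2 = 0
Syndrome = 00100
Column 4 of H equals this syndrome → error at bit 4 (1-indexed).
Flip bit 4: 0111000111110011001110011001100 → 0110000111110011001110011001100
Extract data bits at positions {3,5,6,7,9,10,11,12,13,14,15,17,18,19,20,21,22,23,24,25,26,27,28,29,30,31}: 10001111001001110011001100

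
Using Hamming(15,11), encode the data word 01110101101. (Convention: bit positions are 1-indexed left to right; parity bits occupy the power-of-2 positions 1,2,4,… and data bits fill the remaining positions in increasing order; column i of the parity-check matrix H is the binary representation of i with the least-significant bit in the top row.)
Codeword c = d · G (mod 2), d = 01110101101:
  c[0] = d·G[:,0] = (01110101101)·(11011010101) mod 2 = 0+1+0+1+0+0+0+0+1+0+1 mod 2 = 0
  c[1] = d·G[:,1] = (01110101101)·(10110110011) mod 2 = 0+0+1+1+0+1+0+0+0+0+1 mod 2 = 0
  c[2] = d·G[:,2] = (01110101101)·(10000000000) mod 2 = 0+0+0+0+0+0+0+0+0+0+0 mod 2 = 0
  c[3] = d·G[:,3] = (01110101101)·(01110001111) mod 2 = 0+1+1+1+0+0+0+1+1+0+1 mod 2 = 0
  c[4] = d·G[:,4] = (01110101101)·(01000000000) mod 2 = 0+1+0+0+0+0+0+0+0+0+0 mod 2 = 1
  c[5] = d·G[:,5] = (01110101101)·(00100000000) mod 2 = 0+0+1+0+0+0+0+0+0+0+0 mod 2 = 1
  c[6] = d·G[:,6] = (01110101101)·(00010000000) mod 2 = 0+0+0+1+0+0+0+0+0+0+0 mod 2 = 1
  c[7] = d·G[:,7] = (01110101101)·(00001111111) mod 2 = 0+0+0+0+0+1+0+1+1+0+1 mod 2 = 0
  c[8] = d·G[:,8] = (01110101101)·(00001000000) mod 2 = 0+0+0+0+0+0+0+0+0+0+0 mod 2 = 0
  c[9] = d·G[:,9] = (01110101101)·(00000100000) mod 2 = 0+0+0+0+0+1+0+0+0+0+0 mod 2 = 1
  c[10] = d·G[:,10] = (01110101101)·(00000010000) mod 2 = 0+0+0+0+0+0+0+0+0+0+0 mod 2 = 0
  c[11] = d·G[:,11] = (01110101101)·(00000001000) mod 2 = 0+0+0+0+0+0+0+1+0+0+0 mod 2 = 1
  c[12] = d·G[:,12] = (01110101101)·(00000000100) mod 2 = 0+0+0+0+0+0+0+0+1+0+0 mod 2 = 1
  c[13] = d·G[:,13] = (01110101101)·(00000000010) mod 2 = 0+0+0+0+0+0+0+0+0+0+0 mod 2 = 0
  c[14] = d·G[:,14] = (01110101101)·(00000000001) mod 2 = 0+0+0+0+0+0+0+0+0+0+1 mod 2 = 1
Codeword = 000011100101101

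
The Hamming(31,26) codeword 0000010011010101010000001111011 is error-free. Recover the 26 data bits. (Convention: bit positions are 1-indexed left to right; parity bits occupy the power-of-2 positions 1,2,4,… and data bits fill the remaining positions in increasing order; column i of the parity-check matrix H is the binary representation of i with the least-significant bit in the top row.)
Parity bits occupy power-of-2 positions; data bits are at positions {3,5,6,7,9,10,11,12,13,14,15,17,18,19,20,21,22,23,24,25,26,27,28,29,30,31} (1-indexed).
Extract: c[3]=0 c[5]=0 c[6]=1 c[7]=0 c[9]=1 c[10]=1 c[11]=0 c[12]=1 c[13]=0 c[14]=1 c[15]=0 c[17]=0 c[18]=1 c[19]=0 c[20]=0 c[21]=0 c[22]=0 c[23]=0 c[24]=0 c[25]=1 c[26]=1 c[27]=1 c[28]=1 c[29]=0 c[30]=1 c[31]=1
Data = 00101101010010000001111011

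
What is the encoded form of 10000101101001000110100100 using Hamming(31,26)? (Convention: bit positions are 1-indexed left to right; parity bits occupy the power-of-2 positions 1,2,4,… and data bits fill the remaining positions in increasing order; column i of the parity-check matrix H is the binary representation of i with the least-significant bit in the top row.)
Codeword c = d · G (mod 2), d = 10000101101001000110100100:
  c[0] = d·G[:,0] = (10000101101001000110100100)·(11011010101101010101010101) mod 2 = 1+0+0+0+0+0+0+0+1+0+1+0+0+1+0+0+0+1+0+0+0+0+0+1+0+0 mod 2 = 0
  c[1] = d·G[:,1] = (10000101101001000110100100)·(10110110011011001100110011) mod 2 = 1+0+0+0+0+1+0+0+0+0+1+0+0+1+0+0+0+1+0+0+1+0+0+0+0+0 mod 2 = 0
  c[2] = d·G[:,2] = (10000101101001000110100100)·(10000000000000000000000000) mod 2 = 1+0+0+0+0+0+0+0+0+0+0+0+0+0+0+0+0+0+0+0+0+0+0+0+0+0 mod 2 = 1
  c[3] = d·G[:,3] = (10000101101001000110100100)·(01110001111000111100001111) mod 2 = 0+0+0+0+0+0+0+1+1+0+1+0+0+0+0+0+0+1+0+0+0+0+0+1+0+0 mod 2 = 1
  c[4] = d·G[:,4] = (10000101101001000110100100)·(01000000000000000000000000) mod 2 = 0+0+0+0+0+0+0+0+0+0+0+0+0+0+0+0+0+0+0+0+0+0+0+0+0+0 mod 2 = 0
  c[5] = d·G[:,5] = (10000101101001000110100100)·(00100000000000000000000000) mod 2 = 0+0+0+0+0+0+0+0+0+0+0+0+0+0+0+0+0+0+0+0+0+0+0+0+0+0 mod 2 = 0
  c[6] = d·G[:,6] = (10000101101001000110100100)·(00010000000000000000000000) mod 2 = 0+0+0+0+0+0+0+0+0+0+0+0+0+0+0+0+0+0+0+0+0+0+0+0+0+0 mod 2 = 0
  c[7] = d·G[:,7] = (10000101101001000110100100)·(00001111111000000011111111) mod 2 = 0+0+0+0+0+1+0+1+1+0+1+0+0+0+0+0+0+0+1+0+1+0+0+1+0+0 mod 2 = 1
  c[8] = d·G[:,8] = (10000101101001000110100100)·(00001000000000000000000000) mod 2 = 0+0+0+0+0+0+0+0+0+0+0+0+0+0+0+0+0+0+0+0+0+0+0+0+0+0 mod 2 = 0
  c[9] = d·G[:,9] = (10000101101001000110100100)·(00000100000000000000000000) mod 2 = 0+0+0+0+0+1+0+0+0+0+0+0+0+0+0+0+0+0+0+0+0+0+0+0+0+0 mod 2 = 1
  c[10] = d·G[:,10] = (10000101101001000110100100)·(00000010000000000000000000) mod 2 = 0+0+0+0+0+0+0+0+0+0+0+0+0+0+0+0+0+0+0+0+0+0+0+0+0+0 mod 2 = 0
  c[11] = d·G[:,11] = (10000101101001000110100100)·(00000001000000000000000000) mod 2 = 0+0+0+0+0+0+0+1+0+0+0+0+0+0+0+0+0+0+0+0+0+0+0+0+0+0 mod 2 = 1
  c[12] = d·G[:,12] = (10000101101001000110100100)·(00000000100000000000000000) mod 2 = 0+0+0+0+0+0+0+0+1+0+0+0+0+0+0+0+0+0+0+0+0+0+0+0+0+0 mod 2 = 1
  c[13] = d·G[:,13] = (10000101101001000110100100)·(00000000010000000000000000) mod 2 = 0+0+0+0+0+0+0+0+0+0+0+0+0+0+0+0+0+0+0+0+0+0+0+0+0+0 mod 2 = 0
  c[14] = d·G[:,14] = (10000101101001000110100100)·(00000000001000000000000000) mod 2 = 0+0+0+0+0+0+0+0+0+0+1+0+0+0+0+0+0+0+0+0+0+0+0+0+0+0 mod 2 = 1
  c[15] = d·G[:,15] = (10000101101001000110100100)·(00000000000111111111111111) mod 2 = 0+0+0+0+0+0+0+0+0+0+0+0+0+1+0+0+0+1+1+0+1+0+0+1+0+0 mod 2 = 1
  c[16] = d·G[:,16] = (10000101101001000110100100)·(00000000000100000000000000) mod 2 = 0+0+0+0+0+0+0+0+0+0+0+0+0+0+0+0+0+0+0+0+0+0+0+0+0+0 mod 2 = 0
  c[17] = d·G[:,17] = (10000101101001000110100100)·(00000000000010000000000000) mod 2 = 0+0+0+0+0+0+0+0+0+0+0+0+0+0+0+0+0+0+0+0+0+0+0+0+0+0 mod 2 = 0
  c[18] = d·G[:,18] = (10000101101001000110100100)·(00000000000001000000000000) mod 2 = 0+0+0+0+0+0+0+0+0+0+0+0+0+1+0+0+0+0+0+0+0+0+0+0+0+0 mod 2 = 1
  c[19] = d·G[:,19] = (10000101101001000110100100)·(00000000000000100000000000) mod 2 = 0+0+0+0+0+0+0+0+0+0+0+0+0+0+0+0+0+0+0+0+0+0+0+0+0+0 mod 2 = 0
  c[20] = d·G[:,20] = (10000101101001000110100100)·(00000000000000010000000000) mod 2 = 0+0+0+0+0+0+0+0+0+0+0+0+0+0+0+0+0+0+0+0+0+0+0+0+0+0 mod 2 = 0
  c[21] = d·G[:,21] = (10000101101001000110100100)·(00000000000000001000000000) mod 2 = 0+0+0+0+0+0+0+0+0+0+0+0+0+0+0+0+0+0+0+0+0+0+0+0+0+0 mod 2 = 0
  c[22] = d·G[:,22] = (10000101101001000110100100)·(00000000000000000100000000) mod 2 = 0+0+0+0+0+0+0+0+0+0+0+0+0+0+0+0+0+1+0+0+0+0+0+0+0+0 mod 2 = 1
  c[23] = d·G[:,23] = (10000101101001000110100100)·(00000000000000000010000000) mod 2 = 0+0+0+0+0+0+0+0+0+0+0+0+0+0+0+0+0+0+1+0+0+0+0+0+0+0 mod 2 = 1
  c[24] = d·G[:,24] = (10000101101001000110100100)·(00000000000000000001000000) mod 2 = 0+0+0+0+0+0+0+0+0+0+0+0+0+0+0+0+0+0+0+0+0+0+0+0+0+0 mod 2 = 0
  c[25] = d·G[:,25] = (10000101101001000110100100)·(00000000000000000000100000) mod 2 = 0+0+0+0+0+0+0+0+0+0+0+0+0+0+0+0+0+0+0+0+1+0+0+0+0+0 mod 2 = 1
  c[26] = d·G[:,26] = (10000101101001000110100100)·(00000000000000000000010000) mod 2 = 0+0+0+0+0+0+0+0+0+0+0+0+0+0+0+0+0+0+0+0+0+0+0+0+0+0 mod 2 = 0
  c[27] = d·G[:,27] = (10000101101001000110100100)·(00000000000000000000001000) mod 2 = 0+0+0+0+0+0+0+0+0+0+0+0+0+0+0+0+0+0+0+0+0+0+0+0+0+0 mod 2 = 0
  c[28] = d·G[:,28] = (10000101101001000110100100)·(00000000000000000000000100) mod 2 = 0+0+0+0+0+0+0+0+0+0+0+0+0+0+0+0+0+0+0+0+0+0+0+1+0+0 mod 2 = 1
  c[29] = d·G[:,29] = (10000101101001000110100100)·(00000000000000000000000010) mod 2 = 0+0+0+0+0+0+0+0+0+0+0+0+0+0+0+0+0+0+0+0+0+0+0+0+0+0 mod 2 = 0
  c[30] = d·G[:,30] = (10000101101001000110100100)·(00000000000000000000000001) mod 2 = 0+0+0+0+0+0+0+0+0+0+0+0+0+0+0+0+0+0+0+0+0+0+0+0+0+0 mod 2 = 0
Codeword = 0011000101011011001000110100100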